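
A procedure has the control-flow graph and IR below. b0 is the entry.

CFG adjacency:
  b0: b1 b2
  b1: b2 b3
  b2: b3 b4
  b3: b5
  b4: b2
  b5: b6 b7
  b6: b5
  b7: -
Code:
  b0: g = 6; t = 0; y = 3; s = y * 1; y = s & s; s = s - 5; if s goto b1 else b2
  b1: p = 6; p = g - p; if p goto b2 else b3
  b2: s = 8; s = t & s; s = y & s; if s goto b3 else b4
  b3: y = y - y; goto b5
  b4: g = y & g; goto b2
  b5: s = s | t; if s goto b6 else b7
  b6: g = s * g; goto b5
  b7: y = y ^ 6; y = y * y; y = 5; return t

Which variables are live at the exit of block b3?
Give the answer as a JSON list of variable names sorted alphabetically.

Answer: ["g", "s", "t", "y"]

Analysis:
Per-block:
  b0: {g,s,t,y} / ∅
  b1: {p} / {g}
  b2: {s} / {t,y}
  b3: {y} / {y}
  b4: {g} / {g,y}
  b5: {s} / {s,t}
  b6: {g} / {g,s}
  b7: {y} / {t,y}

Liveness:
  b0 li=∅ lo={g,s,t,y}
  b1 li={g,s,t,y} lo={g,s,t,y}
  b2 li={g,t,y} lo={g,s,t,y}
  b3 li={g,s,t,y} lo={g,s,t,y}
  b4 li={g,t,y} lo={g,t,y}
  b5 li={g,s,t,y} lo={g,s,t,y}
  b6 li={g,s,t,y} lo={g,s,t,y}
  b7 li={t,y} lo=∅

live-out(b3) = ["g", "s", "t", "y"]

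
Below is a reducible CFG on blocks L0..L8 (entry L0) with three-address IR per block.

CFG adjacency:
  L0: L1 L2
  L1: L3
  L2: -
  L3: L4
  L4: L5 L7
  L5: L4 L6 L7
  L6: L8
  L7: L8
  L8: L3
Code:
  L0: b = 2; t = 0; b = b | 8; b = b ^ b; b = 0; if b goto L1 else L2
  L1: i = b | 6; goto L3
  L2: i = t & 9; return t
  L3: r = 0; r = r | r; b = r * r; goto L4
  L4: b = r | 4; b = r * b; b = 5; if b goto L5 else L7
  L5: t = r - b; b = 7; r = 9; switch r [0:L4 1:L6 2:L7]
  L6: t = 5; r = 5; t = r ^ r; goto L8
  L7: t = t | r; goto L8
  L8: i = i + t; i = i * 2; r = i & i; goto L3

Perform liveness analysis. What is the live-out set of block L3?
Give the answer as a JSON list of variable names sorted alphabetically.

Per-block:
  L0 def {b,t} use ∅
  L1 def {i} use {b}
  L2 def {i} use {t}
  L3 def {b,r} use ∅
  L4 def {b} use {r}
  L5 def {b,r,t} use {b,r}
  L6 def {r,t} use ∅
  L7 def {t} use {r,t}
  L8 def {i,r} use {i,t}

Live sets:
  live L0: ∅→{b,t}
  live L1: {b,t}→{i,t}
  live L2: {t}→∅
  live L3: {i,t}→{i,r,t}
  live L4: {i,r,t}→{b,i,r,t}
  live L5: {b,i,r}→{i,r,t}
  live L6: {i}→{i,t}
  live L7: {i,r,t}→{i,t}
  live L8: {i,t}→{i,t}

live-out(L3) = ["i", "r", "t"]

Answer: ["i", "r", "t"]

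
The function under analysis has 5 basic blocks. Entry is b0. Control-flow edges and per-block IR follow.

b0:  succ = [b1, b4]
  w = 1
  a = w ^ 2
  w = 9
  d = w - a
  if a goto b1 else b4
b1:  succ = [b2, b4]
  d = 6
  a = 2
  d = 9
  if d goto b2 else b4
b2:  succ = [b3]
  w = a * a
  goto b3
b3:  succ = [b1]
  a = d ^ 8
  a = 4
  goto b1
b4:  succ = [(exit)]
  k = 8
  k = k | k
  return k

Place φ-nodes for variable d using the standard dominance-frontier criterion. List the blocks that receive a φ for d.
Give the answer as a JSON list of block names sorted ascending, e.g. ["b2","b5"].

idom tree: b1←b0 b2←b1 b3←b2 b4←b0
Dom at joins:
  b1: preds {b0,b3}: {b0} ∩ {b0,b1,b2,b3} = {b0}; idom=b0
  b4: preds {b0,b1}: {b0} ∩ {b0,b1} = {b0}; idom=b0

DF derivation:
  join b1 pred b0: · stop@b0
  join b1 pred b3: b3→b2→b1 stop@b0
  join b4 pred b0: · stop@b0
  join b4 pred b1: b1 stop@b0
  b0: DF=∅
  b1: DF={b1,b4}
  b2: DF={b1}
  b3: DF={b1}
  b4: DF=∅

φ for d: defs {b0,b1}
  DF⁺ = {b1,b4}

Answer: ["b1", "b4"]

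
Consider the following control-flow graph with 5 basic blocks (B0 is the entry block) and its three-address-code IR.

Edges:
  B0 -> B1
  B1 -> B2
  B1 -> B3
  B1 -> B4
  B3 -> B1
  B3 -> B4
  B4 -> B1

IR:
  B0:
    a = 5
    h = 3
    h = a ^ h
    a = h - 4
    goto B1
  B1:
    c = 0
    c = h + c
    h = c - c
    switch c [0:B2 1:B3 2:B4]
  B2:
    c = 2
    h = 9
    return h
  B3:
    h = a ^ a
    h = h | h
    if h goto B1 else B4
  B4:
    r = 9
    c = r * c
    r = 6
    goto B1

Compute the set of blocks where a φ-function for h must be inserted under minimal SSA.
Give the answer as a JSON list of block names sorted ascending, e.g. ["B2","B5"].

Answer: ["B1", "B4"]

Analysis:
idom tree: B1←B0 B2←B1 B3←B1 B4←B1
Dom at joins:
  B1: preds {B0,B3,B4}: {B0} ∩ {B0,B1,B3} ∩ {B0,B1,B4} = {B0}; idom=B0
  B4: preds {B1,B3}: {B0,B1} ∩ {B0,B1,B3} = {B0,B1}; idom=B1

Frontier:
  join B1 pred B0: · stop@B0
  join B1 pred B3: B3→B1 stop@B0
  join B1 pred B4: B4→B1 stop@B0
  join B4 pred B1: · stop@B1
  join B4 pred B3: B3 stop@B1
  B0: DF=∅
  B1: DF={B1}
  B2: DF=∅
  B3: DF={B1,B4}
  B4: DF={B1}

φ for h: defs {B0,B1,B2,B3}
  DF⁺ = {B1,B4}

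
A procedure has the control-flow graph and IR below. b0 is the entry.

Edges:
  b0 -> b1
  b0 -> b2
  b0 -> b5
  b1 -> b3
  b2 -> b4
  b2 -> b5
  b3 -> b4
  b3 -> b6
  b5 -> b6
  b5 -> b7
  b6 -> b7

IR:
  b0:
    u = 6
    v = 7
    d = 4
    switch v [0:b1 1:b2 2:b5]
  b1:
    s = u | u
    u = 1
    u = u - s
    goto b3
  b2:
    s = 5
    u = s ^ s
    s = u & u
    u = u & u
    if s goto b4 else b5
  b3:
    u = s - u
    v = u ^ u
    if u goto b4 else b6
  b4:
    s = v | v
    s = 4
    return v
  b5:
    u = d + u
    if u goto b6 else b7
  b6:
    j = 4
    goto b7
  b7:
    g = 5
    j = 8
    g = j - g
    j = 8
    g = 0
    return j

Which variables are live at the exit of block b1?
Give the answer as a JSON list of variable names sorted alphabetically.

def/use:
  b0 def {d,u,v} use ∅
  b1 def {s,u} use {u}
  b2 def {s,u} use ∅
  b3 def {u,v} use {s,u}
  b4 def {s} use {v}
  b5 def {u} use {d,u}
  b6 def {j} use ∅
  b7 def {g,j} use ∅

Backward fixpoint:
  b0 li=∅ lo={d,u,v}
  b1 li={u} lo={s,u}
  b2 li={d,v} lo={d,u,v}
  b3 li={s,u} lo={v}
  b4 li={v} lo=∅
  b5 li={d,u} lo=∅
  b6 li=∅ lo=∅
  b7 li=∅ lo=∅

live-out(b1) = ["s", "u"]

Answer: ["s", "u"]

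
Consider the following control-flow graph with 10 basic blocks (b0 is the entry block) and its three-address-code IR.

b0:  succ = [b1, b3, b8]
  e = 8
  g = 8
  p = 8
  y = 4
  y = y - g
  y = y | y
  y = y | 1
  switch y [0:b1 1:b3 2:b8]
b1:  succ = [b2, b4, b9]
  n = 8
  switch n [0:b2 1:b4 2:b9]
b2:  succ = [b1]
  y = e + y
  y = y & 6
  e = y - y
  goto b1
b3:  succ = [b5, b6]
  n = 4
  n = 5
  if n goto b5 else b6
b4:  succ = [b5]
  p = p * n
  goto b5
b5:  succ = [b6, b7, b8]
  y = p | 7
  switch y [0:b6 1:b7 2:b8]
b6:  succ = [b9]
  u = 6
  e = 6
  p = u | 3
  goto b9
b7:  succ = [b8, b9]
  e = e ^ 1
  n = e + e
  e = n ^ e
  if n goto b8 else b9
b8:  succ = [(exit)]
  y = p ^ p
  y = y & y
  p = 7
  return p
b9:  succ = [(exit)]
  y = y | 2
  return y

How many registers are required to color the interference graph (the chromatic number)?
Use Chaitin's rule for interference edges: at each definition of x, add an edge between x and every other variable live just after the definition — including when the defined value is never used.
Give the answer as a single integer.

Answer: 4

Working:
def/use:
  b0: {e,g,p,y} / ∅
  b1: {n} / ∅
  b2: {e,y} / {e,y}
  b3: {n} / ∅
  b4: {p} / {n,p}
  b5: {y} / {p}
  b6: {e,p,u} / ∅
  b7: {e,n} / {e}
  b8: {p,y} / {p}
  b9: {y} / {y}

Liveness:
  b0 li=∅ lo={e,p,y}
  b1 li={e,p,y} lo={e,n,p,y}
  b2 li={e,p,y} lo={e,p,y}
  b3 li={e,p,y} lo={e,p,y}
  b4 li={e,n,p} lo={e,p}
  b5 li={e,p} lo={e,p,y}
  b6 li={y} lo={y}
  b7 li={e,p,y} lo={p,y}
  b8 li={p} lo=∅
  b9 li={y} lo=∅

Conflict graph:
  e — {g,n,p,u,y}
  g — {e,p,y}
  n — {e,p,y}
  p — {e,g,n,y}
  u — {e,y}
  y — {e,g,n,p,u}

Registers:
  lower bound: {e,g,p,y} mutually conflict ⇒ χ ≥ 4
  assign e→R0 g→R3 n→R3 p→R2 u→R2 y→R1 — no edge inside a register ⇒ χ ≤ 4
  χ = 4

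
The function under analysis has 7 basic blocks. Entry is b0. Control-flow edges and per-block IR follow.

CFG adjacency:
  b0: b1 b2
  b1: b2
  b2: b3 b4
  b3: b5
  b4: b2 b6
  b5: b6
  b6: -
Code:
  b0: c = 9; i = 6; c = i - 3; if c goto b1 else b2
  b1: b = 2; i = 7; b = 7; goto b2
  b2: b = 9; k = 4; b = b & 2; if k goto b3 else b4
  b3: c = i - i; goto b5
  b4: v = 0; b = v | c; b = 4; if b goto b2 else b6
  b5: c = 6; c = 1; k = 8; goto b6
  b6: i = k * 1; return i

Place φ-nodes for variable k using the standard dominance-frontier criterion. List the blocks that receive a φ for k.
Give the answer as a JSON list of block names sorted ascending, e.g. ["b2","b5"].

idom tree: b1←b0 b2←b0 b3←b2 b4←b2 b5←b3 b6←b2
Join-block Dom:
  b2: preds {b0,b1,b4}: {b0} ∩ {b0,b1} ∩ {b0,b2,b4} = {b0}; idom=b0
  b6: preds {b4,b5}: {b0,b2,b4} ∩ {b0,b2,b3,b5} = {b0,b2}; idom=b2

DF derivation:
  b2←b0: walk · to b0
  b2←b1: walk b1 to b0
  b2←b4: walk b4→b2 to b0
  b6←b4: walk b4 to b2
  b6←b5: walk b5→b3 to b2
  b0 → ∅
  b1 → {b2}
  b2 → {b2}
  b3 → {b6}
  b4 → {b2,b6}
  b5 → {b6}
  b6 → ∅

φ for k: defs {b2,b5}
  DF⁺ = {b2,b6}

Answer: ["b2", "b6"]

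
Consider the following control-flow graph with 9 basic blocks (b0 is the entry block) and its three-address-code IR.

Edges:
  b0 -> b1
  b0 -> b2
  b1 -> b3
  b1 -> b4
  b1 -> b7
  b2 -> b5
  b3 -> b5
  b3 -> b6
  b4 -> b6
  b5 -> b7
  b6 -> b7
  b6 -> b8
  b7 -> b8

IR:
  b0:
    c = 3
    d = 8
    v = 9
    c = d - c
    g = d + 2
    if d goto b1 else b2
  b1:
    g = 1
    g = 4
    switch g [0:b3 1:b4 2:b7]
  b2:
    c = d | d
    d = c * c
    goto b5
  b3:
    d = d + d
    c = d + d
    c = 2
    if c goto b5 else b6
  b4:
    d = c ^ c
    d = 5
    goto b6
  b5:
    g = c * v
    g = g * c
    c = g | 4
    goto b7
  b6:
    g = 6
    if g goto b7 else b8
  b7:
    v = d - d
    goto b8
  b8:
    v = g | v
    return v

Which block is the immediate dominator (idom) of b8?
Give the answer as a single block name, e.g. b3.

idom tree: b1←b0 b2←b0 b3←b1 b4←b1 b5←b0 b6←b1 b7←b0 b8←b0
Dom∩ at merges:
  b5: preds {b2,b3}: {b0,b2} ∩ {b0,b1,b3} = {b0}; idom=b0
  b6: preds {b3,b4}: {b0,b1,b3} ∩ {b0,b1,b4} = {b0,b1}; idom=b1
  b7: preds {b1,b5,b6}: {b0,b1} ∩ {b0,b5} ∩ {b0,b1,b6} = {b0}; idom=b0
  b8: preds {b6,b7}: {b0,b1,b6} ∩ {b0,b7} = {b0}; idom=b0

idom(b8) = b0

Answer: b0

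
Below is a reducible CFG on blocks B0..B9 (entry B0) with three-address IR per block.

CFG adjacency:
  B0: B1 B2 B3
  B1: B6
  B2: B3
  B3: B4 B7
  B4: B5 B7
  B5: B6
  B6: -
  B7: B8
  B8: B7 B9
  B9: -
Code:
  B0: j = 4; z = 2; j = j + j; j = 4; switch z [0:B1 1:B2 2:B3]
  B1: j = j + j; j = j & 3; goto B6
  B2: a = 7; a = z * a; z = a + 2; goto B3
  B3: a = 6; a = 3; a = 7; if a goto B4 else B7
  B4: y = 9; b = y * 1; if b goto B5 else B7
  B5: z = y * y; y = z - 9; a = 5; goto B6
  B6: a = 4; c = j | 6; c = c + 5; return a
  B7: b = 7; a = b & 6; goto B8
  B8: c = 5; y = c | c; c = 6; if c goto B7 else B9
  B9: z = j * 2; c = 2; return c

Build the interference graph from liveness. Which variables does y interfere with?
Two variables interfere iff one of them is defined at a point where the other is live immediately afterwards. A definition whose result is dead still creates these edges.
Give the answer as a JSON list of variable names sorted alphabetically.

Per-block:
  B0: {j,z} / ∅
  B1: {j} / {j}
  B2: {a,z} / {z}
  B3: {a} / ∅
  B4: {b,y} / ∅
  B5: {a,y,z} / {y}
  B6: {a,c} / {j}
  B7: {a,b} / ∅
  B8: {c,y} / ∅
  B9: {c,z} / {j}

Live sets:
  B0 li=∅ lo={j,z}
  B1 li={j} lo={j}
  B2 li={j,z} lo={j}
  B3 li={j} lo={j}
  B4 li={j} lo={j,y}
  B5 li={j,y} lo={j}
  B6 li={j} lo=∅
  B7 li={j} lo={j}
  B8 li={j} lo={j}
  B9 li={j} lo=∅

Interfere edges:
  a↔{c,j,z}
  b↔{j,y}
  c↔{a,j}
  j↔{a,b,c,y,z}
  y↔{b,j}
  z↔{a,j}

N(y) = ["b", "j"]

Answer: ["b", "j"]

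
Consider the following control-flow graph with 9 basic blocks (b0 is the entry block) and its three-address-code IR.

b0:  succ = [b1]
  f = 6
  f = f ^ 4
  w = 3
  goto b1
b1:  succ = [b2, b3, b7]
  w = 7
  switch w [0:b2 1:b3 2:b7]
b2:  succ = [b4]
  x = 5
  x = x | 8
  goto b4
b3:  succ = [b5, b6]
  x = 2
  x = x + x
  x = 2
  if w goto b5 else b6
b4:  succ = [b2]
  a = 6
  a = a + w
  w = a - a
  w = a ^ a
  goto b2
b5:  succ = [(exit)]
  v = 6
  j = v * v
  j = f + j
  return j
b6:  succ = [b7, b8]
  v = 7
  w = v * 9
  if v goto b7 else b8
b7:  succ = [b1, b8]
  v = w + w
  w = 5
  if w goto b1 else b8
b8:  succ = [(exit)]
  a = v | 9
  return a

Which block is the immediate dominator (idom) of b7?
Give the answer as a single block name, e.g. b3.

idom tree: b1←b0 b2←b1 b3←b1 b4←b2 b5←b3 b6←b3 b7←b1 b8←b1
Join-block Dom:
  b1: preds {b0,b7}: {b0} ∩ {b0,b1,b7} = {b0}; idom=b0
  b2: preds {b1,b4}: {b0,b1} ∩ {b0,b1,b2,b4} = {b0,b1}; idom=b1
  b7: preds {b1,b6}: {b0,b1} ∩ {b0,b1,b3,b6} = {b0,b1}; idom=b1
  b8: preds {b6,b7}: {b0,b1,b3,b6} ∩ {b0,b1,b7} = {b0,b1}; idom=b1

idom(b7) = b1

Answer: b1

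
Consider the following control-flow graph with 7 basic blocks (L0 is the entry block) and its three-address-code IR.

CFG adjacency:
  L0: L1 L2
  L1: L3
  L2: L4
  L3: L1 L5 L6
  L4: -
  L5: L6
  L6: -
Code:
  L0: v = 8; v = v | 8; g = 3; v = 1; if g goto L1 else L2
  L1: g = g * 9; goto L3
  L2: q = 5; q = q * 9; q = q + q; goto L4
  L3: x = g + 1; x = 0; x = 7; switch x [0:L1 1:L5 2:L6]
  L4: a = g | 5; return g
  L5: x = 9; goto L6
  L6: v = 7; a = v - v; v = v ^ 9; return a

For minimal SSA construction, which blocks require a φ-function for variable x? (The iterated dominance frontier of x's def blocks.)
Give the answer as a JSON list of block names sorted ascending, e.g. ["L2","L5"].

Answer: ["L1", "L6"]

Analysis:
idom tree: L1←L0 L2←L0 L3←L1 L4←L2 L5←L3 L6←L3
Dom at joins:
  L1: preds {L0,L3}: {L0} ∩ {L0,L1,L3} = {L0}; idom=L0
  L6: preds {L3,L5}: {L0,L1,L3} ∩ {L0,L1,L3,L5} = {L0,L1,L3}; idom=L3

Frontier:
  L1←L0: walk · to L0
  L1←L3: walk L3→L1 to L0
  L6←L3: walk · to L3
  L6←L5: walk L5 to L3
  L0: DF=∅
  L1: DF={L1}
  L2: DF=∅
  L3: DF={L1}
  L4: DF=∅
  L5: DF={L6}
  L6: DF=∅

φ for x: defs {L3,L5}
  DF⁺ = {L1,L6}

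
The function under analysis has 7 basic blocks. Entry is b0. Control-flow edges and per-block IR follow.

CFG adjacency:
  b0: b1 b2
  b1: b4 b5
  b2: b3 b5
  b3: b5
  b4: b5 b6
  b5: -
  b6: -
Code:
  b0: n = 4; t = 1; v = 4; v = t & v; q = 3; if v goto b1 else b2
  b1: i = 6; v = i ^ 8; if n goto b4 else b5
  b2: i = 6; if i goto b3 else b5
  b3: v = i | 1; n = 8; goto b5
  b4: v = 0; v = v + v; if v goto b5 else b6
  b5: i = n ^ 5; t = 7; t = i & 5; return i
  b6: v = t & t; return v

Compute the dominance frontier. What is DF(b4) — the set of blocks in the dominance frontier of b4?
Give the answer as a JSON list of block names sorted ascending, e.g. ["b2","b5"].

Answer: ["b5"]

Analysis:
idom tree: b1←b0 b2←b0 b3←b2 b4←b1 b5←b0 b6←b4
Join-block Dom:
  b5: preds {b1,b2,b3,b4}: {b0,b1} ∩ {b0,b2} ∩ {b0,b2,b3} ∩ {b0,b1,b4} = {b0}; idom=b0

DF walk-up:
  b5←b1: walk b1 to b0
  b5←b2: walk b2 to b0
  b5←b3: walk b3→b2 to b0
  b5←b4: walk b4→b1 to b0
  DF(b0)=∅
  DF(b1)={b5}
  DF(b2)={b5}
  DF(b3)={b5}
  DF(b4)={b5}
  DF(b5)=∅
  DF(b6)=∅

DF(b4) = ["b5"]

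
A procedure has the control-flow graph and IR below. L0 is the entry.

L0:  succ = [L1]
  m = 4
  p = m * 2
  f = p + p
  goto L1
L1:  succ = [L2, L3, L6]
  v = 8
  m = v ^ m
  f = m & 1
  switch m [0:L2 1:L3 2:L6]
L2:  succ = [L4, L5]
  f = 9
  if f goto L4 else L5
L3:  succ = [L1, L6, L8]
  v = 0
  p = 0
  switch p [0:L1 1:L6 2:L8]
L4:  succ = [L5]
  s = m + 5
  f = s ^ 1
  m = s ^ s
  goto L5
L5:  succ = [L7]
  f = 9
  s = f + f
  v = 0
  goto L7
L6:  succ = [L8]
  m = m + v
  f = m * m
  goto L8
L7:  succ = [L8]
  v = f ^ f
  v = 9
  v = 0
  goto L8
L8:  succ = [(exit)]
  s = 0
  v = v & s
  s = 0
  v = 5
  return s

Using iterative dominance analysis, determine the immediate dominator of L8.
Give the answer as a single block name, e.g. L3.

Answer: L1

Derivation:
idom tree: L1←L0 L2←L1 L3←L1 L4←L2 L5←L2 L6←L1 L7←L5 L8←L1
Dom∩ at merges:
  L1: preds {L0,L3}: {L0} ∩ {L0,L1,L3} = {L0}; idom=L0
  L5: preds {L2,L4}: {L0,L1,L2} ∩ {L0,L1,L2,L4} = {L0,L1,L2}; idom=L2
  L6: preds {L1,L3}: {L0,L1} ∩ {L0,L1,L3} = {L0,L1}; idom=L1
  L8: preds {L3,L6,L7}: {L0,L1,L3} ∩ {L0,L1,L6} ∩ {L0,L1,L2,L5,L7} = {L0,L1}; idom=L1

idom(L8) = L1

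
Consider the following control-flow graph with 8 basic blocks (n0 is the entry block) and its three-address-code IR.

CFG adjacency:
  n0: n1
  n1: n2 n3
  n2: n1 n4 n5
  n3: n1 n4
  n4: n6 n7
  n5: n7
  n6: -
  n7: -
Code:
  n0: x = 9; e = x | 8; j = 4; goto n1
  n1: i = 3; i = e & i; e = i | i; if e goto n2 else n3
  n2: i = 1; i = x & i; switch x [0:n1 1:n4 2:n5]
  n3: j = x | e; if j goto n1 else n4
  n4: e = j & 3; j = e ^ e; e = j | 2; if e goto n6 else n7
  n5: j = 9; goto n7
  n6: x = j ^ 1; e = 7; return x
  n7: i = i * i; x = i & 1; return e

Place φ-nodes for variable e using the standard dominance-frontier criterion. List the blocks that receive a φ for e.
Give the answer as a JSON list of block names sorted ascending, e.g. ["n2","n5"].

idom tree: n1←n0 n2←n1 n3←n1 n4←n1 n5←n2 n6←n4 n7←n1
Dom at joins:
  n1: preds {n0,n2,n3}: {n0} ∩ {n0,n1,n2} ∩ {n0,n1,n3} = {n0}; idom=n0
  n4: preds {n2,n3}: {n0,n1,n2} ∩ {n0,n1,n3} = {n0,n1}; idom=n1
  n7: preds {n4,n5}: {n0,n1,n4} ∩ {n0,n1,n2,n5} = {n0,n1}; idom=n1

DF derivation:
  n1←n0: walk · to n0
  n1←n2: walk n2→n1 to n0
  n1←n3: walk n3→n1 to n0
  n4←n2: walk n2 to n1
  n4←n3: walk n3 to n1
  n7←n4: walk n4 to n1
  n7←n5: walk n5→n2 to n1
  DF(n0)=∅
  DF(n1)={n1}
  DF(n2)={n1,n4,n7}
  DF(n3)={n1,n4}
  DF(n4)={n7}
  DF(n5)={n7}
  DF(n6)=∅
  DF(n7)=∅

φ for e: defs {n0,n1,n4,n6}
  DF⁺ = {n1,n7}

Answer: ["n1", "n7"]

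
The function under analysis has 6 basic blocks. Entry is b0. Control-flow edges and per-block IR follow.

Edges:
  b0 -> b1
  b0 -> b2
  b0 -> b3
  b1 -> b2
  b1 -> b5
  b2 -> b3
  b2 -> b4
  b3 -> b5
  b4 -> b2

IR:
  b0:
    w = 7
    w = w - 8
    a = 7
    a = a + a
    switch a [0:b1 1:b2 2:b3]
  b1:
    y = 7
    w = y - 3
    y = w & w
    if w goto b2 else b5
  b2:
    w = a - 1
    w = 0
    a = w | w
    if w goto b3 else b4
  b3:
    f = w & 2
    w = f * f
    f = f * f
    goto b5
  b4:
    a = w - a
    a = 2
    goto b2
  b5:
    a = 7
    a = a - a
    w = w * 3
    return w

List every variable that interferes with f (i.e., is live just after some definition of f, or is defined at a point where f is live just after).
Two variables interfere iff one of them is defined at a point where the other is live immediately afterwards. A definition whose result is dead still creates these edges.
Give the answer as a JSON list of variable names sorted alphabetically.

def/use:
  b0 def {a,w} use ∅
  b1 def {w,y} use ∅
  b2 def {a,w} use {a}
  b3 def {f,w} use {w}
  b4 def {a} use {a,w}
  b5 def {a,w} use {w}

Live sets:
  b0 li=∅ lo={a,w}
  b1 li={a} lo={a,w}
  b2 li={a} lo={a,w}
  b3 li={w} lo={w}
  b4 li={a,w} lo={a}
  b5 li={w} lo=∅

Conflict graph:
  a↔{w,y}
  f↔{w}
  w↔{a,f,y}
  y↔{a,w}

N(f) = ["w"]

Answer: ["w"]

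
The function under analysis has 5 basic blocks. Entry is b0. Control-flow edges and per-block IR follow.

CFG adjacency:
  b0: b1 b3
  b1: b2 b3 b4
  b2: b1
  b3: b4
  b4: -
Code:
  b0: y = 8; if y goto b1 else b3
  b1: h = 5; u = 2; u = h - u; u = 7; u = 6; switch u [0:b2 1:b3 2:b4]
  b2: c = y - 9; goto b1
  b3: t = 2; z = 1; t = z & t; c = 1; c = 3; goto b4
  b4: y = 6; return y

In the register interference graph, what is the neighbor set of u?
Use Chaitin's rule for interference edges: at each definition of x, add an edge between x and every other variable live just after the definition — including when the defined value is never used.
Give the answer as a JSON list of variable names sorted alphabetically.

Per-block:
  b0 def {y} use ∅
  b1 def {h,u} use ∅
  b2 def {c} use {y}
  b3 def {c,t,z} use ∅
  b4 def {y} use ∅

Liveness:
  live b0: ∅→{y}
  live b1: {y}→{y}
  live b2: {y}→{y}
  live b3: ∅→∅
  live b4: ∅→∅

Interference:
  c — {y}
  h — {u,y}
  t — {z}
  u — {h,y}
  y — {c,h,u}
  z — {t}

N(u) = ["h", "y"]

Answer: ["h", "y"]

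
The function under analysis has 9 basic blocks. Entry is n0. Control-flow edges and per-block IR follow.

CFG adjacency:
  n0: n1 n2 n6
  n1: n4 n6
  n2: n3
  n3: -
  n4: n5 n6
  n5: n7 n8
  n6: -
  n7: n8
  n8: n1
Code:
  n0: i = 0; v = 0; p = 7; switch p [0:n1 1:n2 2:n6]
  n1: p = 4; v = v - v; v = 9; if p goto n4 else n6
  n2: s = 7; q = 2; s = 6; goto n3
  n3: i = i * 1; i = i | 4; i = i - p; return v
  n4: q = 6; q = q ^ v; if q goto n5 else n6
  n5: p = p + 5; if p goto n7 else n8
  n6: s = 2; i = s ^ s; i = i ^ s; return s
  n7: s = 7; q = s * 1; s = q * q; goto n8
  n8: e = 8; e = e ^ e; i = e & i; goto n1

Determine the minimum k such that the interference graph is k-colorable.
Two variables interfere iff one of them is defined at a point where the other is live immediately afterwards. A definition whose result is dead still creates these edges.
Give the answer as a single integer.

Answer: 4

Working:
def/use:
  n0 def {i,p,v} use ∅
  n1 def {p,v} use {v}
  n2 def {q,s} use ∅
  n3 def {i} use {i,p,v}
  n4 def {q} use {v}
  n5 def {p} use {p}
  n6 def {i,s} use ∅
  n7 def {q,s} use ∅
  n8 def {e,i} use {i}

Live sets:
  n0 li=∅ lo={i,p,v}
  n1 li={i,v} lo={i,p,v}
  n2 li={i,p,v} lo={i,p,v}
  n3 li={i,p,v} lo=∅
  n4 li={i,p,v} lo={i,p,v}
  n5 li={i,p,v} lo={i,v}
  n6 li=∅ lo=∅
  n7 li={i,v} lo={i,v}
  n8 li={i,v} lo={i,v}

Interfere edges:
  e: {i,v}
  i: {e,p,q,s,v}
  p: {i,q,s,v}
  q: {i,p,v}
  s: {i,p,v}
  v: {e,i,p,q,s}

Colouring:
  lower bound: {i,p,q,v} mutually conflict ⇒ χ ≥ 4
  4-colouring: R0={i}  R1={v}  R2={e,p}  R3={q,s}
  χ = 4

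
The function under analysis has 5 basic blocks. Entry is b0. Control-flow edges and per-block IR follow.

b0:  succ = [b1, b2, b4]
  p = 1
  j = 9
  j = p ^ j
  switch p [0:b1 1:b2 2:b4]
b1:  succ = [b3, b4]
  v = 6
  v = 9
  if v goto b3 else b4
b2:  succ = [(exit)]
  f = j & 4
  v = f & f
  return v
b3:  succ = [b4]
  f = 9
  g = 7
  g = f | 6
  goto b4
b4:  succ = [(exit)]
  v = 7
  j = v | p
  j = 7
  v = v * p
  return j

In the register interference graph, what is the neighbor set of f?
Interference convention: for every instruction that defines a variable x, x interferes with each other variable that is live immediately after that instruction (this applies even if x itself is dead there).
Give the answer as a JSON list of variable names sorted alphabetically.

Block summaries:
  b0: {j,p} / ∅
  b1: {v} / ∅
  b2: {f,v} / {j}
  b3: {f,g} / ∅
  b4: {j,v} / {p}

Live sets:
  live b0: ∅→{j,p}
  live b1: {p}→{p}
  live b2: {j}→∅
  live b3: {p}→{p}
  live b4: {p}→∅

Interference:
  f — {g,p}
  g — {f,p}
  j — {p,v}
  p — {f,g,j,v}
  v — {j,p}

N(f) = ["g", "p"]

Answer: ["g", "p"]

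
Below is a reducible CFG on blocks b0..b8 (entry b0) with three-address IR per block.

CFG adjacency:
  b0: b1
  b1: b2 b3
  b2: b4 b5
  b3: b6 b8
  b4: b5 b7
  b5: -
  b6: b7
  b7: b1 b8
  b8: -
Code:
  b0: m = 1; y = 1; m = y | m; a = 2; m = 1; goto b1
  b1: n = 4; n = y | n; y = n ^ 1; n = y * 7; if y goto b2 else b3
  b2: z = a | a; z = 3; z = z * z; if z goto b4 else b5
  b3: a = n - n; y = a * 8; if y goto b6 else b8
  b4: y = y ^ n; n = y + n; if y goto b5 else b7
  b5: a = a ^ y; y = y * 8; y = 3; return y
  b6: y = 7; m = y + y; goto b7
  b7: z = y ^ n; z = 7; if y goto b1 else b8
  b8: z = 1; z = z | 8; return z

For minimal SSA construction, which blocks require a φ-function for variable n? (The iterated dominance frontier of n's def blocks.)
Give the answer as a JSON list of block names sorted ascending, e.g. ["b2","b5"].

Answer: ["b1", "b5", "b7", "b8"]

Analysis:
idom tree: b1←b0 b2←b1 b3←b1 b4←b2 b5←b2 b6←b3 b7←b1 b8←b1
Join-block Dom:
  b1: preds {b0,b7}: {b0} ∩ {b0,b1,b7} = {b0}; idom=b0
  b5: preds {b2,b4}: {b0,b1,b2} ∩ {b0,b1,b2,b4} = {b0,b1,b2}; idom=b2
  b7: preds {b4,b6}: {b0,b1,b2,b4} ∩ {b0,b1,b3,b6} = {b0,b1}; idom=b1
  b8: preds {b3,b7}: {b0,b1,b3} ∩ {b0,b1,b7} = {b0,b1}; idom=b1

DF walk-up:
  join b1 pred b0: · stop@b0
  join b1 pred b7: b7→b1 stop@b0
  join b5 pred b2: · stop@b2
  join b5 pred b4: b4 stop@b2
  join b7 pred b4: b4→b2 stop@b1
  join b7 pred b6: b6→b3 stop@b1
  join b8 pred b3: b3 stop@b1
  join b8 pred b7: b7 stop@b1
  b0: DF=∅
  b1: DF={b1}
  b2: DF={b7}
  b3: DF={b7,b8}
  b4: DF={b5,b7}
  b5: DF=∅
  b6: DF={b7}
  b7: DF={b1,b8}
  b8: DF=∅

φ for n: defs {b1,b4}
  DF⁺ = {b1,b5,b7,b8}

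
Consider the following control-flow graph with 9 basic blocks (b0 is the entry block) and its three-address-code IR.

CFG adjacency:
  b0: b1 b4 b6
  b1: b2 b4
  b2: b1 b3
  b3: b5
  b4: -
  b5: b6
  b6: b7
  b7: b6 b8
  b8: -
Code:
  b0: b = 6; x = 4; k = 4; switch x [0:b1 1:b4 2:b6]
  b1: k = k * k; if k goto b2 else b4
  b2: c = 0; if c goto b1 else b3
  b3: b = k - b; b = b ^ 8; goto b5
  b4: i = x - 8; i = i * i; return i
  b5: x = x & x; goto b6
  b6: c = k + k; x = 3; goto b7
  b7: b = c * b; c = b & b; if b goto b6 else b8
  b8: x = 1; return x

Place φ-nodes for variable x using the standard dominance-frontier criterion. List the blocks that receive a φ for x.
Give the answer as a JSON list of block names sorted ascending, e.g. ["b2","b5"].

Answer: ["b6"]

Derivation:
idom tree: b1←b0 b2←b1 b3←b2 b4←b0 b5←b3 b6←b0 b7←b6 b8←b7
Dom∩ at merges:
  b1: preds {b0,b2}: {b0} ∩ {b0,b1,b2} = {b0}; idom=b0
  b4: preds {b0,b1}: {b0} ∩ {b0,b1} = {b0}; idom=b0
  b6: preds {b0,b5,b7}: {b0} ∩ {b0,b1,b2,b3,b5} ∩ {b0,b6,b7} = {b0}; idom=b0

DF walk-up:
  b1←b0: walk · to b0
  b1←b2: walk b2→b1 to b0
  b4←b0: walk · to b0
  b4←b1: walk b1 to b0
  b6←b0: walk · to b0
  b6←b5: walk b5→b3→b2→b1 to b0
  b6←b7: walk b7→b6 to b0
  b0: DF=∅
  b1: DF={b1,b4,b6}
  b2: DF={b1,b6}
  b3: DF={b6}
  b4: DF=∅
  b5: DF={b6}
  b6: DF={b6}
  b7: DF={b6}
  b8: DF=∅

φ for x: defs {b0,b5,b6,b8}
  DF⁺ = {b6}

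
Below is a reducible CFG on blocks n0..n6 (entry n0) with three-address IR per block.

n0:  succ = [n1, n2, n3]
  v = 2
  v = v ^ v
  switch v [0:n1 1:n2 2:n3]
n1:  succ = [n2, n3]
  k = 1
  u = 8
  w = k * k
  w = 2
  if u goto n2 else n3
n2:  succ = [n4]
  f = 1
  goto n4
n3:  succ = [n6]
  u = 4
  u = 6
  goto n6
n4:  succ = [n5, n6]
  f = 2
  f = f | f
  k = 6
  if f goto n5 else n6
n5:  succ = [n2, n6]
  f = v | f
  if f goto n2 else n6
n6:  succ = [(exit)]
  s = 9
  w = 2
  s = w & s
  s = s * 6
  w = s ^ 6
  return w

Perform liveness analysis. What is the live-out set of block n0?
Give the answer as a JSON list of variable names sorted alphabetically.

Per-block:
  n0: def={v} ue=∅
  n1: def={k,u,w} ue=∅
  n2: def={f} ue=∅
  n3: def={u} ue=∅
  n4: def={f,k} ue=∅
  n5: def={f} ue={f,v}
  n6: def={s,w} ue=∅

Live sets:
  n0: in=∅ out={v}
  n1: in={v} out={v}
  n2: in={v} out={v}
  n3: in=∅ out=∅
  n4: in={v} out={f,v}
  n5: in={f,v} out={v}
  n6: in=∅ out=∅

live-out(n0) = ["v"]

Answer: ["v"]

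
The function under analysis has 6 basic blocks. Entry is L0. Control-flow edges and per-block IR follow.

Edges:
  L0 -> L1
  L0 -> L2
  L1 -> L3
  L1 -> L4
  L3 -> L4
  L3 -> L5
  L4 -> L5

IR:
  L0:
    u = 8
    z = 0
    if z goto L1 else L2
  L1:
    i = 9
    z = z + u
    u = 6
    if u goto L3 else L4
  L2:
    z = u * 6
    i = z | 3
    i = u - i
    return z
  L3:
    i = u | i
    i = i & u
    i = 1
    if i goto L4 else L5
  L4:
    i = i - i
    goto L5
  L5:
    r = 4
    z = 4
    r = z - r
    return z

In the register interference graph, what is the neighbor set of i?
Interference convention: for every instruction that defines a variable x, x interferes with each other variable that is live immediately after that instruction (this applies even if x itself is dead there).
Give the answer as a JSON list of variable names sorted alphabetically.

def/use:
  L0: {u,z} / ∅
  L1: {i,u,z} / {u,z}
  L2: {i,z} / {u}
  L3: {i} / {i,u}
  L4: {i} / {i}
  L5: {r,z} / ∅

Liveness:
  L0: in=∅ out={u,z}
  L1: in={u,z} out={i,u}
  L2: in={u} out=∅
  L3: in={i,u} out={i}
  L4: in={i} out=∅
  L5: in=∅ out=∅

Interference:
  i: {u,z}
  r: {z}
  u: {i,z}
  z: {i,r,u}

N(i) = ["u", "z"]

Answer: ["u", "z"]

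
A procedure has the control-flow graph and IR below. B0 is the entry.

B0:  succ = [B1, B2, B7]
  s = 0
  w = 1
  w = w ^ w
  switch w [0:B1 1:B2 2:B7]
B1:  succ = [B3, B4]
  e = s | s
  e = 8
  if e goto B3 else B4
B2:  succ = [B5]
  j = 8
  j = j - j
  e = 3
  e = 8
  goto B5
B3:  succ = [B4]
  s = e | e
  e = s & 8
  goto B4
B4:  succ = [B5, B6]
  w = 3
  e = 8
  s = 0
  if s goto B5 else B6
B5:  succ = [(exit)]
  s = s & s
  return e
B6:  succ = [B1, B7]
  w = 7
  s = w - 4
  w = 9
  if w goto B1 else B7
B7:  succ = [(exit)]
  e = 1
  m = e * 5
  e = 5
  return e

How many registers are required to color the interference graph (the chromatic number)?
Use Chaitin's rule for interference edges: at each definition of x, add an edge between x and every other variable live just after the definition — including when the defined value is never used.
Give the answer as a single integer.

Block summaries:
  B0 def {s,w} use ∅
  B1 def {e} use {s}
  B2 def {e,j} use ∅
  B3 def {e,s} use {e}
  B4 def {e,s,w} use ∅
  B5 def {s} use {e,s}
  B6 def {s,w} use ∅
  B7 def {e,m} use ∅

Liveness:
  B0 li=∅ lo={s}
  B1 li={s} lo={e}
  B2 li={s} lo={e,s}
  B3 li={e} lo=∅
  B4 li=∅ lo={e,s}
  B5 li={e,s} lo=∅
  B6 li=∅ lo={s}
  B7 li=∅ lo=∅

Interference:
  e: {s}
  j: {s}
  m: ∅
  s: {e,j,w}
  w: {s}

Chromatic number:
  {e,s} pairwise interfere (2-clique) ⇒ χ ≥ 2
  2-colouring: c0={m,s}  c1={e,j,w}
  χ = 2

Answer: 2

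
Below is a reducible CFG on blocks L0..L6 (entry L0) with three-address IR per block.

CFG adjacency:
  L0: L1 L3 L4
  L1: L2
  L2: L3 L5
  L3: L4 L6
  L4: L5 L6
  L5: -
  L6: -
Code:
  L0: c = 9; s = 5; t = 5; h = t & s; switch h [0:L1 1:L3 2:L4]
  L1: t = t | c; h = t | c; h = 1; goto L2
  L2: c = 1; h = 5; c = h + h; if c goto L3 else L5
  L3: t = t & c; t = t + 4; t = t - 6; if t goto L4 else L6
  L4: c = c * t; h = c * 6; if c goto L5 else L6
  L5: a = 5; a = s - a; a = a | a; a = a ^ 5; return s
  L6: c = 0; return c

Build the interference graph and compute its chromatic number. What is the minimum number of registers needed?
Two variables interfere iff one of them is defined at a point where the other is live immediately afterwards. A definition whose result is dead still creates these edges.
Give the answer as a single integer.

def/use:
  L0: {c,h,s,t} / ∅
  L1: {h,t} / {c,t}
  L2: {c,h} / ∅
  L3: {t} / {c,t}
  L4: {c,h} / {c,t}
  L5: {a} / {s}
  L6: {c} / ∅

Liveness:
  L0 li=∅ lo={c,s,t}
  L1 li={c,s,t} lo={s,t}
  L2 li={s,t} lo={c,s,t}
  L3 li={c,s,t} lo={c,s,t}
  L4 li={c,s,t} lo={s}
  L5 li={s} lo=∅
  L6 li=∅ lo=∅

Conflict graph:
  a — {s}
  c — {h,s,t}
  h — {c,s,t}
  s — {a,c,h,t}
  t — {c,h,s}

Colouring:
  clique {c,h,s,t} ⇒ need ≥ 4
  assign a→c1 c→c1 h→c2 s→c0 t→c3 — no edge inside a register ⇒ χ ≤ 4
  χ = 4

Answer: 4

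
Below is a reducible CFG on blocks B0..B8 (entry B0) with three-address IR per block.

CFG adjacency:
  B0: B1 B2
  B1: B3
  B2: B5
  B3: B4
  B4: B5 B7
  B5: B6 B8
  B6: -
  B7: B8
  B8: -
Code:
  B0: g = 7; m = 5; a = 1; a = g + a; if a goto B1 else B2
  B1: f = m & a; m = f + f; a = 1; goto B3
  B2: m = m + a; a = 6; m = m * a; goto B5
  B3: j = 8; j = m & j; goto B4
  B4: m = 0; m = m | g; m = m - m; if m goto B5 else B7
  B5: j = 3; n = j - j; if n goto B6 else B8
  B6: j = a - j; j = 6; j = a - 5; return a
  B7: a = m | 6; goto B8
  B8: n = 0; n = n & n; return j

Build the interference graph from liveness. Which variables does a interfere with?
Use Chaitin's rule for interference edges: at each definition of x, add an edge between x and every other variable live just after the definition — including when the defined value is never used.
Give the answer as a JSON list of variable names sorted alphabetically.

Answer: ["g", "j", "m", "n"]

Working:
def/use:
  B0: def={a,g,m} ue=∅
  B1: def={a,f,m} ue={a,m}
  B2: def={a,m} ue={a,m}
  B3: def={j} ue={m}
  B4: def={m} ue={g}
  B5: def={j,n} ue=∅
  B6: def={j} ue={a,j}
  B7: def={a} ue={m}
  B8: def={n} ue={j}

Liveness:
  live B0: ∅→{a,g,m}
  live B1: {a,g,m}→{a,g,m}
  live B2: {a,m}→{a}
  live B3: {a,g,m}→{a,g,j}
  live B4: {a,g,j}→{a,j,m}
  live B5: {a}→{a,j}
  live B6: {a,j}→∅
  live B7: {j,m}→{j}
  live B8: {j}→∅

Interfere edges:
  a↔{g,j,m,n}
  f↔{g}
  g↔{a,f,j,m}
  j↔{a,g,m,n}
  m↔{a,g,j}
  n↔{a,j}

N(a) = ["g", "j", "m", "n"]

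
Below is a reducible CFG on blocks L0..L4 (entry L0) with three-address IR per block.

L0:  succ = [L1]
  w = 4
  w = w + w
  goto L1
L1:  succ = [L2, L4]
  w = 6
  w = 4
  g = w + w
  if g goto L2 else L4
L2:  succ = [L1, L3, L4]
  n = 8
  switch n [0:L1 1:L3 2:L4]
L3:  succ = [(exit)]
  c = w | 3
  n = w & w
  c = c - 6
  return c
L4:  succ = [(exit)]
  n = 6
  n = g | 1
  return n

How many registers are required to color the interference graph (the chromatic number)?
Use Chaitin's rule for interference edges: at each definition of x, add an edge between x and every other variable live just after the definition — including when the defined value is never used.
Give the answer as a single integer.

def/use:
  L0 def {w} use ∅
  L1 def {g,w} use ∅
  L2 def {n} use ∅
  L3 def {c,n} use {w}
  L4 def {n} use {g}

Liveness:
  L0: in=∅ out=∅
  L1: in=∅ out={g,w}
  L2: in={g,w} out={g,w}
  L3: in={w} out=∅
  L4: in={g} out=∅

Interference:
  c — {n,w}
  g — {n,w}
  n — {c,g,w}
  w — {c,g,n}

Chromatic number:
  clique {c,n,w} ⇒ need ≥ 3
  3-colouring: r0={n}  r1={w}  r2={c,g}
  χ = 3

Answer: 3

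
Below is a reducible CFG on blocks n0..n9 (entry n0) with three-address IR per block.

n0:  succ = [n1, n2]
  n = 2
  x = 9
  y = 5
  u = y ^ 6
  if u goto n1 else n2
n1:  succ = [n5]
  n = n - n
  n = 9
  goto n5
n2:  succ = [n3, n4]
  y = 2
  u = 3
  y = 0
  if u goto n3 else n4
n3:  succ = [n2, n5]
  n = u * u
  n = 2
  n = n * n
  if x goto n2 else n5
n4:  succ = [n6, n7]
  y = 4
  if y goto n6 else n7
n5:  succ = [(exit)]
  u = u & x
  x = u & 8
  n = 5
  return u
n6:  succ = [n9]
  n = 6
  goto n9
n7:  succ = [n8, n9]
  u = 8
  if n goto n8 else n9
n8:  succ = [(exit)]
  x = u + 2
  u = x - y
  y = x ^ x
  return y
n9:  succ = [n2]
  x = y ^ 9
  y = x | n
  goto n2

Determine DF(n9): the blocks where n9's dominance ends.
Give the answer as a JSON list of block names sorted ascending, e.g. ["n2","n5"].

Answer: ["n2"]

Derivation:
idom tree: n1←n0 n2←n0 n3←n2 n4←n2 n5←n0 n6←n4 n7←n4 n8←n7 n9←n4
Join-block Dom:
  n2: preds {n0,n3,n9}: {n0} ∩ {n0,n2,n3} ∩ {n0,n2,n4,n9} = {n0}; idom=n0
  n5: preds {n1,n3}: {n0,n1} ∩ {n0,n2,n3} = {n0}; idom=n0
  n9: preds {n6,n7}: {n0,n2,n4,n6} ∩ {n0,n2,n4,n7} = {n0,n2,n4}; idom=n4

Frontier:
  join n2 pred n0: · stop@n0
  join n2 pred n3: n3→n2 stop@n0
  join n2 pred n9: n9→n4→n2 stop@n0
  join n5 pred n1: n1 stop@n0
  join n5 pred n3: n3→n2 stop@n0
  join n9 pred n6: n6 stop@n4
  join n9 pred n7: n7 stop@n4
  n0: DF=∅
  n1: DF={n5}
  n2: DF={n2,n5}
  n3: DF={n2,n5}
  n4: DF={n2}
  n5: DF=∅
  n6: DF={n9}
  n7: DF={n9}
  n8: DF=∅
  n9: DF={n2}

DF(n9) = ["n2"]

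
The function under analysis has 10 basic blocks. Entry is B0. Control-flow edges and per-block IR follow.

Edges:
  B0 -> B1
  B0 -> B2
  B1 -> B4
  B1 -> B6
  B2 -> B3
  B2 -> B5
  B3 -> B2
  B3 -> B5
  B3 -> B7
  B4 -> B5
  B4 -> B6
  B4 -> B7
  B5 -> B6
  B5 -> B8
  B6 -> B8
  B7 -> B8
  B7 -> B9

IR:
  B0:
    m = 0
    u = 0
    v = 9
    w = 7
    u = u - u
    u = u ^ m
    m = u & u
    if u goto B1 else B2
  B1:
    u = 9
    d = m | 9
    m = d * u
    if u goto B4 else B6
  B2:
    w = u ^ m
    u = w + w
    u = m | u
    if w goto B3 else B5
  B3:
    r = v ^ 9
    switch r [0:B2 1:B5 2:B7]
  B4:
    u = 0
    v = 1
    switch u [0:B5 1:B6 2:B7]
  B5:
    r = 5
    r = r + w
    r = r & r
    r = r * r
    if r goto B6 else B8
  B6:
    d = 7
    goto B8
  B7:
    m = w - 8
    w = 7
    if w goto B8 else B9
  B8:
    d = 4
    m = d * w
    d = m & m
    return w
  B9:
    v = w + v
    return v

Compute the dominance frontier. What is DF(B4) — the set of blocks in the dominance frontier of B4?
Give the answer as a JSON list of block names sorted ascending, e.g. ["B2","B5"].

Answer: ["B5", "B6", "B7"]

Analysis:
idom tree: B1←B0 B2←B0 B3←B2 B4←B1 B5←B0 B6←B0 B7←B0 B8←B0 B9←B7
Join-block Dom:
  B2: preds {B0,B3}: {B0} ∩ {B0,B2,B3} = {B0}; idom=B0
  B5: preds {B2,B3,B4}: {B0,B2} ∩ {B0,B2,B3} ∩ {B0,B1,B4} = {B0}; idom=B0
  B6: preds {B1,B4,B5}: {B0,B1} ∩ {B0,B1,B4} ∩ {B0,B5} = {B0}; idom=B0
  B7: preds {B3,B4}: {B0,B2,B3} ∩ {B0,B1,B4} = {B0}; idom=B0
  B8: preds {B5,B6,B7}: {B0,B5} ∩ {B0,B6} ∩ {B0,B7} = {B0}; idom=B0

Frontier:
  join B2 pred B0: · stop@B0
  join B2 pred B3: B3→B2 stop@B0
  join B5 pred B2: B2 stop@B0
  join B5 pred B3: B3→B2 stop@B0
  join B5 pred B4: B4→B1 stop@B0
  join B6 pred B1: B1 stop@B0
  join B6 pred B4: B4→B1 stop@B0
  join B6 pred B5: B5 stop@B0
  join B7 pred B3: B3→B2 stop@B0
  join B7 pred B4: B4→B1 stop@B0
  join B8 pred B5: B5 stop@B0
  join B8 pred B6: B6 stop@B0
  join B8 pred B7: B7 stop@B0
  B0 → ∅
  B1 → {B5,B6,B7}
  B2 → {B2,B5,B7}
  B3 → {B2,B5,B7}
  B4 → {B5,B6,B7}
  B5 → {B6,B8}
  B6 → {B8}
  B7 → {B8}
  B8 → ∅
  B9 → ∅

DF(B4) = ["B5", "B6", "B7"]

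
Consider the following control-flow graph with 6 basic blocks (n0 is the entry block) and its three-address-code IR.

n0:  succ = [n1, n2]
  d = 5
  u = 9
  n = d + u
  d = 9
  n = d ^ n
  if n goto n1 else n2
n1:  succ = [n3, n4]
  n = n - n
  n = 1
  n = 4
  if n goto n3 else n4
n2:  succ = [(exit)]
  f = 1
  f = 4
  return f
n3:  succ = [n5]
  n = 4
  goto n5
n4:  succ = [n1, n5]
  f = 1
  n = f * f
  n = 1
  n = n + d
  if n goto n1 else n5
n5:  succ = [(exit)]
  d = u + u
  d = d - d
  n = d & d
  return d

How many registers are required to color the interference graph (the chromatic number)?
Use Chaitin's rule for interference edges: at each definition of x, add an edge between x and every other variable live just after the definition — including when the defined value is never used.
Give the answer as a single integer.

Answer: 3

Analysis:
Block summaries:
  n0 def {d,n,u} use ∅
  n1 def {n} use {n}
  n2 def {f} use ∅
  n3 def {n} use ∅
  n4 def {f,n} use {d}
  n5 def {d,n} use {u}

Live sets:
  live n0: ∅→{d,n,u}
  live n1: {d,n,u}→{d,u}
  live n2: ∅→∅
  live n3: {u}→{u}
  live n4: {d,u}→{d,n,u}
  live n5: {u}→∅

Interference:
  d: {f,n,u}
  f: {d,u}
  n: {d,u}
  u: {d,f,n}

Chromatic number:
  {d,f,u} pairwise interfere (3-clique) ⇒ χ ≥ 3
  3-colouring: r0={d}  r1={u}  r2={f,n}
  χ = 3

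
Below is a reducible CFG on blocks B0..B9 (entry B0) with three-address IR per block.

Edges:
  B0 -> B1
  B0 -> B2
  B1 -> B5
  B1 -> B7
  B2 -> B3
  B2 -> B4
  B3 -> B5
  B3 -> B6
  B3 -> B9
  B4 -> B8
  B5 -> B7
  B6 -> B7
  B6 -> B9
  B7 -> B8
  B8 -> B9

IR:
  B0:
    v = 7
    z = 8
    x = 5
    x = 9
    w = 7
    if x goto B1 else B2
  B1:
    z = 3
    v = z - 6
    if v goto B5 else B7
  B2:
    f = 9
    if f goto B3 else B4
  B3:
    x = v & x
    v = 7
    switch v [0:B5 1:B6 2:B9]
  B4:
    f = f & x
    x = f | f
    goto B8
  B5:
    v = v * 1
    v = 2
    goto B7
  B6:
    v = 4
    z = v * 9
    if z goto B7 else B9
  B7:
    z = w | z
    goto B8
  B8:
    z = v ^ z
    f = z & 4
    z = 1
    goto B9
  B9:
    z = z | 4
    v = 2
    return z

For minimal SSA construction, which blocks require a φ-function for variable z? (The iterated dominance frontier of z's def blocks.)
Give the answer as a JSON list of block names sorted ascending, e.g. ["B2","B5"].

Answer: ["B5", "B7", "B8", "B9"]

Analysis:
idom tree: B1←B0 B2←B0 B3←B2 B4←B2 B5←B0 B6←B3 B7←B0 B8←B0 B9←B0
Dom∩ at merges:
  B5: preds {B1,B3}: {B0,B1} ∩ {B0,B2,B3} = {B0}; idom=B0
  B7: preds {B1,B5,B6}: {B0,B1} ∩ {B0,B5} ∩ {B0,B2,B3,B6} = {B0}; idom=B0
  B8: preds {B4,B7}: {B0,B2,B4} ∩ {B0,B7} = {B0}; idom=B0
  B9: preds {B3,B6,B8}: {B0,B2,B3} ∩ {B0,B2,B3,B6} ∩ {B0,B8} = {B0}; idom=B0

DF derivation:
  join B5 pred B1: B1 stop@B0
  join B5 pred B3: B3→B2 stop@B0
  join B7 pred B1: B1 stop@B0
  join B7 pred B5: B5 stop@B0
  join B7 pred B6: B6→B3→B2 stop@B0
  join B8 pred B4: B4→B2 stop@B0
  join B8 pred B7: B7 stop@B0
  join B9 pred B3: B3→B2 stop@B0
  join B9 pred B6: B6→B3→B2 stop@B0
  join B9 pred B8: B8 stop@B0
  DF(B0)=∅
  DF(B1)={B5,B7}
  DF(B2)={B5,B7,B8,B9}
  DF(B3)={B5,B7,B9}
  DF(B4)={B8}
  DF(B5)={B7}
  DF(B6)={B7,B9}
  DF(B7)={B8}
  DF(B8)={B9}
  DF(B9)=∅

φ for z: defs {B0,B1,B6,B7,B8,B9}
  DF⁺ = {B5,B7,B8,B9}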